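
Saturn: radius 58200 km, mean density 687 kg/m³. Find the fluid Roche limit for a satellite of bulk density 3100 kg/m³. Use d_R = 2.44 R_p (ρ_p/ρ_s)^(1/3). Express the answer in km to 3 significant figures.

85900 km

d_R = 2.44 × 58200 km × (687/3100)^(1/3)
    = 85900 km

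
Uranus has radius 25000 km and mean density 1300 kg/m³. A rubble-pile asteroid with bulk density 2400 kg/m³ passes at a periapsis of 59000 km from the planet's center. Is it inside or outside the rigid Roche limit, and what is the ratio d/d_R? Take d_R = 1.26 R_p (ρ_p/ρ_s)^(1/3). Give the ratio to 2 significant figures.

outside; d/d_R ≈ 2.3

d_R = 1.26 × (25000 km) × (1300/2400)^(1/3) = 25680 km
d/d_R = (59000) / (25680) = 2.3
Since d/d_R > 1, the body is outside the Roche limit.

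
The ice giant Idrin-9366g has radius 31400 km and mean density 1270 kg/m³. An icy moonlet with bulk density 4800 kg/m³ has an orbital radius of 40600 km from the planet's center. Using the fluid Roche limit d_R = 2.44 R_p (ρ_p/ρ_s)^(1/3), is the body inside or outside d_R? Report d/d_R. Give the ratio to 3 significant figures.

d_R = 2.44 × (31400 km) × (1270/4800)^(1/3) = 49190 km
d/d_R = (40600) / (49190) = 0.825
Since d/d_R < 1, the body is inside the Roche limit.

inside; d/d_R ≈ 0.825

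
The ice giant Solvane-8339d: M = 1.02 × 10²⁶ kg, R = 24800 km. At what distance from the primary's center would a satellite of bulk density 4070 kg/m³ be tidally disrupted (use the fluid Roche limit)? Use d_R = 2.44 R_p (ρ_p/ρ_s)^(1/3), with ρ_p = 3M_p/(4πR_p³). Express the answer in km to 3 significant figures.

44300 km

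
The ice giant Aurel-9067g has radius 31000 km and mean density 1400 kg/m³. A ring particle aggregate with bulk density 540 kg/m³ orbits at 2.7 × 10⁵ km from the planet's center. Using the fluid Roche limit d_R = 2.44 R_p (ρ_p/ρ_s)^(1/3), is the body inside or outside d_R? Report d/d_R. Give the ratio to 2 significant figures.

d_R = 2.44 × (31000 km) × (1400/540)^(1/3) = 1.039 × 10⁵ km
d/d_R = (2.7 × 10⁵) / (1.039 × 10⁵) = 2.6
Since d/d_R > 1, the body is outside the Roche limit.

outside; d/d_R ≈ 2.6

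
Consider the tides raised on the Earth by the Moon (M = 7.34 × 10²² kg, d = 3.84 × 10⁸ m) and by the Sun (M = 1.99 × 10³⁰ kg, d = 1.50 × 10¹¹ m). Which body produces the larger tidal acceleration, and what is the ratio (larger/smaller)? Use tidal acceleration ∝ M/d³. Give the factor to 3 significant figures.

Tidal acceleration ∝ M/d³, so compare M/d³ for each.
The Moon: (7.34 × 10²²) / (3.84 × 10⁸)³ = 1.296 × 10⁻³
The Sun: (1.99 × 10³⁰) / (1.50 × 10¹¹)³ = 5.896 × 10⁻⁴
Ratio (larger/smaller) = 2.20

The Moon, by a factor of ≈ 2.20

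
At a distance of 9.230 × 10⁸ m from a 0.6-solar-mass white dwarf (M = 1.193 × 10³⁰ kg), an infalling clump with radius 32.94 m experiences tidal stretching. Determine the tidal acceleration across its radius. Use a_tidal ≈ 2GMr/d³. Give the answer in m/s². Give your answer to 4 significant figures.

a_tidal = 2GMr/d³
        = 2 × (6.674 × 10⁻¹¹) × (1.193 × 10³⁰) × (32.94) / (9.230 × 10⁸)³
        = 6.671 × 10⁻⁶ m/s²

6.671 × 10⁻⁶ m/s²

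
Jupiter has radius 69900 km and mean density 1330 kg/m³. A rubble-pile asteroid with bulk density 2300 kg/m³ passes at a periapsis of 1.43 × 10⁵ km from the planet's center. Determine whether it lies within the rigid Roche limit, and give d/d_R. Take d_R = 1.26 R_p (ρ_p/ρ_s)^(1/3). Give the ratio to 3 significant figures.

outside; d/d_R ≈ 1.95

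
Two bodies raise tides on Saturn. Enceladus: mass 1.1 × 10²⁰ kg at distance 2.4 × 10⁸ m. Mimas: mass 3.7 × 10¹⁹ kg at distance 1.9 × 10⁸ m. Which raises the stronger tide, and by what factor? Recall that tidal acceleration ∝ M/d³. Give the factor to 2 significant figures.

Enceladus, by a factor of ≈ 1.5

Compare M/d³ for the two perturbers:
Enceladus: (1.1 × 10²⁰) / (2.4 × 10⁸)³ = 7.957 × 10⁻⁶
Mimas: (3.7 × 10¹⁹) / (1.9 × 10⁸)³ = 5.394 × 10⁻⁶
Ratio (larger/smaller) = 1.5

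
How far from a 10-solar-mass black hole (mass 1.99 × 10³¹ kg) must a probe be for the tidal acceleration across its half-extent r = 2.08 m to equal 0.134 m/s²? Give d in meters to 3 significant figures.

2GMr/d³ = a_tidal  ⇒  d = (2GMr / a_tidal)^(1/3)
d = (2 × 6.674×10⁻¹¹ × (1.99 × 10³¹) × (2.08) / (0.134))^(1/3)
  = 3.45 × 10⁷ m

3.45 × 10⁷ m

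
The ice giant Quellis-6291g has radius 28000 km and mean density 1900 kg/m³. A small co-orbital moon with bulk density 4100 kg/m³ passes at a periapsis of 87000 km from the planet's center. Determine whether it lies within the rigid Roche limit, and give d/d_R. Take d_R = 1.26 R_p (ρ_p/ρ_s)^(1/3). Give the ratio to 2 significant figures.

outside; d/d_R ≈ 3.2

d_R = 1.26 × (28000 km) × (1900/4100)^(1/3) = 27300 km
d/d_R = (87000) / (27300) = 3.2
Since d/d_R > 1, the body is outside the Roche limit.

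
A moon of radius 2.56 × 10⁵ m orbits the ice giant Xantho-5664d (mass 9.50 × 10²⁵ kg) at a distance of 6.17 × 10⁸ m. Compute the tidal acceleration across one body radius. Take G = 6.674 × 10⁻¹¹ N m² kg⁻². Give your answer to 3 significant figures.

The tidal stretch is the gradient of GM/d² times the body's extent r, hence the 1/d³ dependence.
Δg = 2GMr/d³
   = 2 × (6.674 × 10⁻¹¹) × (9.50 × 10²⁵) × (2.56 × 10⁵) / (6.17 × 10⁸)³
   = 1.38 × 10⁻⁵ m/s²

1.38 × 10⁻⁵ m/s²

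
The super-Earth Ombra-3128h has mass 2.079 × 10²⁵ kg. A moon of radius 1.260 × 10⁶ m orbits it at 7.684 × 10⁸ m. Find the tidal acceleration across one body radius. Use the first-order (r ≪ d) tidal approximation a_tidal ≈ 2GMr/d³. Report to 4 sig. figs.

Δg = 2GMr/d³
   = 2 × (6.674 × 10⁻¹¹) × (2.079 × 10²⁵) × (1.260 × 10⁶) / (7.684 × 10⁸)³
   = 7.707 × 10⁻⁶ m/s²

7.707 × 10⁻⁶ m/s²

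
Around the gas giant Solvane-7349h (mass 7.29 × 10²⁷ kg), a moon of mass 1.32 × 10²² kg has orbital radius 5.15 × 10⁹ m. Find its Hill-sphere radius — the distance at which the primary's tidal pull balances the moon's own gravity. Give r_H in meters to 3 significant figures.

4.35 × 10⁷ m

r_H ≈ a (m/3M)^(1/3)
    = (5.15 × 10⁹) × (1.32 × 10²² / (3 × 7.29 × 10²⁷))^(1/3)
    = 4.35 × 10⁷ m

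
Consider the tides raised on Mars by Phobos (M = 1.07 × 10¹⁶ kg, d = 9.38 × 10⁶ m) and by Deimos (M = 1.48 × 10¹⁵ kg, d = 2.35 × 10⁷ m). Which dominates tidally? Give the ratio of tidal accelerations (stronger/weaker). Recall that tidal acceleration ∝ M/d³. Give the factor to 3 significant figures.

Tidal stretch scales as M/d³; compute that for each body.
Phobos: (1.07 × 10¹⁶) / (9.38 × 10⁶)³ = 1.297 × 10⁻⁵
Deimos: (1.48 × 10¹⁵) / (2.35 × 10⁷)³ = 1.140 × 10⁻⁷
Ratio (larger/smaller) = 114

Phobos, by a factor of ≈ 114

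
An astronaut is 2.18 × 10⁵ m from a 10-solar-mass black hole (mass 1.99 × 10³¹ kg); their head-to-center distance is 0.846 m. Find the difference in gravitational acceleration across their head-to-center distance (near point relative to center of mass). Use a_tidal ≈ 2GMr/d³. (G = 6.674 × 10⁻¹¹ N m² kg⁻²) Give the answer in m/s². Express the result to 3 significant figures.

2.17 × 10⁵ m/s²

Δg = 2GMr/d³
   = 2 × (6.674 × 10⁻¹¹) × (1.99 × 10³¹) × (0.846) / (2.18 × 10⁵)³
   = 2.17 × 10⁵ m/s²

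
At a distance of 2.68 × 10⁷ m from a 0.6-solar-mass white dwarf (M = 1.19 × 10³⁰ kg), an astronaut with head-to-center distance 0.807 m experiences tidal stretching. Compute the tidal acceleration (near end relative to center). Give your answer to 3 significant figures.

a_tidal = 2GMr/d³
        = 2 × (6.674 × 10⁻¹¹) × (1.19 × 10³⁰) × (0.807) / (2.68 × 10⁷)³
        = 6.66 × 10⁻³ m/s²

6.66 × 10⁻³ m/s²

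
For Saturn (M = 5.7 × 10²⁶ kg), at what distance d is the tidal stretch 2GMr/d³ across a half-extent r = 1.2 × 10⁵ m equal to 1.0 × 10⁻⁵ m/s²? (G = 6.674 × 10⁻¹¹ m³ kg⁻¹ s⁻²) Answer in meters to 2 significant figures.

9.7 × 10⁸ m

2GMr/d³ = a_tidal  ⇒  d = (2GMr / a_tidal)^(1/3)
d = (2 × 6.674×10⁻¹¹ × (5.7 × 10²⁶) × (1.2 × 10⁵) / (1.0 × 10⁻⁵))^(1/3)
  = 9.7 × 10⁸ m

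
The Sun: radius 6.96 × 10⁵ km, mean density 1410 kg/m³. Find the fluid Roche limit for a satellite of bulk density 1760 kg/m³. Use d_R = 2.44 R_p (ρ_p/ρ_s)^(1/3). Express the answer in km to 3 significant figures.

d_R = 2.44 × 6.96 × 10⁵ km × (1410/1760)^(1/3)
    = 1.58 × 10⁶ km

1.58 × 10⁶ km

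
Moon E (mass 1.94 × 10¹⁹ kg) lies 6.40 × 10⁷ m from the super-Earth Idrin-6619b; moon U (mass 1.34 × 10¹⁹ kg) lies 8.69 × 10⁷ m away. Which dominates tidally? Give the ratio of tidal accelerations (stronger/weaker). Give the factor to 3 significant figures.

Tidal acceleration ∝ M/d³, so compare M/d³ for each.
Moon E: (1.94 × 10¹⁹) / (6.40 × 10⁷)³ = 7.401 × 10⁻⁵
Moon U: (1.34 × 10¹⁹) / (8.69 × 10⁷)³ = 2.042 × 10⁻⁵
Ratio (larger/smaller) = 3.62

Moon E, by a factor of ≈ 3.62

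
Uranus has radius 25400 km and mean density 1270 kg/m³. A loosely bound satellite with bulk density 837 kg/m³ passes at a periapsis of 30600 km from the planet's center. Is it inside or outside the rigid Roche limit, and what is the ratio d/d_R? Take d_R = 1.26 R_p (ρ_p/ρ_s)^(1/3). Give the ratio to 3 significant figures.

d_R = 1.26 × (25400 km) × (1270/837)^(1/3) = 36780 km
d/d_R = (30600) / (36780) = 0.832
Since d/d_R < 1, the body is inside the Roche limit.

inside; d/d_R ≈ 0.832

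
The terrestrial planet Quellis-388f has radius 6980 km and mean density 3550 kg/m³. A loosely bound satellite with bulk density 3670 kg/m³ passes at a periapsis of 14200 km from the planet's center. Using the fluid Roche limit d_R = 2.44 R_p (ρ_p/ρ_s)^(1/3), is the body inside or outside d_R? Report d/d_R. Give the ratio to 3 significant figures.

inside; d/d_R ≈ 0.843

d_R = 2.44 × (6980 km) × (3550/3670)^(1/3) = 16840 km
d/d_R = (14200) / (16840) = 0.843
Since d/d_R < 1, the body is inside the Roche limit.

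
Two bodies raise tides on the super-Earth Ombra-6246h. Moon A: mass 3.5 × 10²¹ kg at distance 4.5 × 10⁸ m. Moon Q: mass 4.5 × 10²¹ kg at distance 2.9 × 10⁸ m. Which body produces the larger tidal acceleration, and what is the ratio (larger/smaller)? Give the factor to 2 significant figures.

Moon Q, by a factor of ≈ 4.8

Compare M/d³ for the two perturbers:
Moon A: (3.5 × 10²¹) / (4.5 × 10⁸)³ = 3.841 × 10⁻⁵
Moon Q: (4.5 × 10²¹) / (2.9 × 10⁸)³ = 1.845 × 10⁻⁴
Ratio (larger/smaller) = 4.8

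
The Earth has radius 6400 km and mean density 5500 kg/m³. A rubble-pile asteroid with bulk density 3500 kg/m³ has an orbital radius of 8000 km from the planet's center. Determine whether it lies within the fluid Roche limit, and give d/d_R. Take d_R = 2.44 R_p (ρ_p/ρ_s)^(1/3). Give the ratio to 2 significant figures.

inside; d/d_R ≈ 0.44

d_R = 2.44 × (6400 km) × (5500/3500)^(1/3) = 18160 km
d/d_R = (8000) / (18160) = 0.44
Since d/d_R < 1, the body is inside the Roche limit.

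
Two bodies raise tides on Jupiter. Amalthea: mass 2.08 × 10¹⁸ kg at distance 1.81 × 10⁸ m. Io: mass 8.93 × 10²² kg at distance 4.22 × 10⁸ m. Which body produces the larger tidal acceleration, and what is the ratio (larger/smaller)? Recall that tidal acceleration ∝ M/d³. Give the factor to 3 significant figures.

Io, by a factor of ≈ 3390

The tide-raising term goes as M/d³ (the gradient of a 1/d² field).
Amalthea: (2.08 × 10¹⁸) / (1.81 × 10⁸)³ = 3.508 × 10⁻⁷
Io: (8.93 × 10²²) / (4.22 × 10⁸)³ = 1.188 × 10⁻³
Ratio (larger/smaller) = 3390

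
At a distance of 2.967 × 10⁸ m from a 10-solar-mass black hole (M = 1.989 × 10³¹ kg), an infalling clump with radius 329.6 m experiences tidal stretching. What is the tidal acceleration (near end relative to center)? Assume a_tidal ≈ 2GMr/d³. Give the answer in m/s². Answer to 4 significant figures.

Δg = 2GMr/d³
   = 2 × (6.674 × 10⁻¹¹) × (1.989 × 10³¹) × (329.6) / (2.967 × 10⁸)³
   = 3.350 × 10⁻² m/s²

3.350 × 10⁻² m/s²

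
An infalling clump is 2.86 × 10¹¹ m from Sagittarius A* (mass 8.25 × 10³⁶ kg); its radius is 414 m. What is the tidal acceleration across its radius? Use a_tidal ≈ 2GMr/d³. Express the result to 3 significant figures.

1.95 × 10⁻⁵ m/s²

a_tidal = 2GMr/d³
        = 2 × (6.674 × 10⁻¹¹) × (8.25 × 10³⁶) × (414) / (2.86 × 10¹¹)³
        = 1.95 × 10⁻⁵ m/s²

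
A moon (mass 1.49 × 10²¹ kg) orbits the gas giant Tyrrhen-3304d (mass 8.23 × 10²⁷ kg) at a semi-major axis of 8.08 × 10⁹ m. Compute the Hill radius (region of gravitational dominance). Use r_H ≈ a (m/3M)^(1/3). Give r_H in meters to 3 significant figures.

r_H ≈ a (m/3M)^(1/3)
    = (8.08 × 10⁹) × (1.49 × 10²¹ / (3 × 8.23 × 10²⁷))^(1/3)
    = 3.17 × 10⁷ m

3.17 × 10⁷ m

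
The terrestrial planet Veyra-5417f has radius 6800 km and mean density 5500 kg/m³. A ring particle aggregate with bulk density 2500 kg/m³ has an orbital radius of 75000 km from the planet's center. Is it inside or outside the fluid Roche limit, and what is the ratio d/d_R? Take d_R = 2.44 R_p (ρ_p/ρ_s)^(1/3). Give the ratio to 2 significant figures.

d_R = 2.44 × (6800 km) × (5500/2500)^(1/3) = 21580 km
d/d_R = (75000) / (21580) = 3.5
Since d/d_R > 1, the body is outside the Roche limit.

outside; d/d_R ≈ 3.5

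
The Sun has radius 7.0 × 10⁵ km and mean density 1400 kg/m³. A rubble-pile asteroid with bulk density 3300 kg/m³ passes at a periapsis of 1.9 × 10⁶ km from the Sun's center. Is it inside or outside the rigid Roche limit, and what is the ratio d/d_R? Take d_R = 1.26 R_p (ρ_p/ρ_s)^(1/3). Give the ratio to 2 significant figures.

d_R = 1.26 × (7.0 × 10⁵ km) × (1400/3300)^(1/3) = 6.627 × 10⁵ km
d/d_R = (1.9 × 10⁶) / (6.627 × 10⁵) = 2.9
Since d/d_R > 1, the body is outside the Roche limit.

outside; d/d_R ≈ 2.9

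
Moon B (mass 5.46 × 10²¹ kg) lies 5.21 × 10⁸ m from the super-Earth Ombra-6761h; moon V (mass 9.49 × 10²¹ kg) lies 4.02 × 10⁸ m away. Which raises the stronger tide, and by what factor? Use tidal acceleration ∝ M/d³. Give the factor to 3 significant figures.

Moon V, by a factor of ≈ 3.78

The tide-raising term goes as M/d³ (the gradient of a 1/d² field).
Moon B: (5.46 × 10²¹) / (5.21 × 10⁸)³ = 3.861 × 10⁻⁵
Moon V: (9.49 × 10²¹) / (4.02 × 10⁸)³ = 1.461 × 10⁻⁴
Ratio (larger/smaller) = 3.78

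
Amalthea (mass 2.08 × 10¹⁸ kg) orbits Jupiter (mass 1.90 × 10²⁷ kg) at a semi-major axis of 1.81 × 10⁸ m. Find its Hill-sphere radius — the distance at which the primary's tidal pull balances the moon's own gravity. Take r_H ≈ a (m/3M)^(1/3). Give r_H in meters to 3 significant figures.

1.29 × 10⁵ m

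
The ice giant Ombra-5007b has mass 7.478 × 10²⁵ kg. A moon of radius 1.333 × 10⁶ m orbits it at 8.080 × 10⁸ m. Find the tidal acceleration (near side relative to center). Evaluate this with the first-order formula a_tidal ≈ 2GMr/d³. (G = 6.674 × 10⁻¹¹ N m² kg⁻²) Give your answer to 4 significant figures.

2.522 × 10⁻⁵ m/s²

a_tidal = 2GMr/d³
        = 2 × (6.674 × 10⁻¹¹) × (7.478 × 10²⁵) × (1.333 × 10⁶) / (8.080 × 10⁸)³
        = 2.522 × 10⁻⁵ m/s²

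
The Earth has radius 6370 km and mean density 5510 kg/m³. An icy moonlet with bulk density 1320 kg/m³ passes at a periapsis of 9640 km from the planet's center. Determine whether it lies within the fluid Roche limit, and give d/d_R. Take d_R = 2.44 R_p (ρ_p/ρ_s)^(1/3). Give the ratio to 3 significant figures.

inside; d/d_R ≈ 0.385

d_R = 2.44 × (6370 km) × (5510/1320)^(1/3) = 25030 km
d/d_R = (9640) / (25030) = 0.385
Since d/d_R < 1, the body is inside the Roche limit.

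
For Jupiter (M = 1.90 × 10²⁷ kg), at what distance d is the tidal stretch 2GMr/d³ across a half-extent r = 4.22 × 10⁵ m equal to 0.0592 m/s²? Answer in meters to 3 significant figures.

1.22 × 10⁸ m

2GMr/d³ = a_tidal  ⇒  d = (2GMr / a_tidal)^(1/3)
d = (2 × 6.674×10⁻¹¹ × (1.90 × 10²⁷) × (4.22 × 10⁵) / (0.0592))^(1/3)
  = 1.22 × 10⁸ m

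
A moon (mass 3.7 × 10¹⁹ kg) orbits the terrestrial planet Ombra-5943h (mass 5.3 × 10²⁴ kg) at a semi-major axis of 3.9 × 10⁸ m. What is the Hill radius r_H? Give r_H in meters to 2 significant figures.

5.2 × 10⁶ m

r_H ≈ a (m/3M)^(1/3)
    = (3.9 × 10⁸) × (3.7 × 10¹⁹ / (3 × 5.3 × 10²⁴))^(1/3)
    = 5.2 × 10⁶ m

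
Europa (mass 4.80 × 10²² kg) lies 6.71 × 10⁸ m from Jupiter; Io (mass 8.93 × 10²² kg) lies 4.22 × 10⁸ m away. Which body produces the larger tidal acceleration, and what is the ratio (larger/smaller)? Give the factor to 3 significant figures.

Io, by a factor of ≈ 7.48

Tidal stretch scales as M/d³; compute that for each body.
Europa: (4.80 × 10²²) / (6.71 × 10⁸)³ = 1.589 × 10⁻⁴
Io: (8.93 × 10²²) / (4.22 × 10⁸)³ = 1.188 × 10⁻³
Ratio (larger/smaller) = 7.48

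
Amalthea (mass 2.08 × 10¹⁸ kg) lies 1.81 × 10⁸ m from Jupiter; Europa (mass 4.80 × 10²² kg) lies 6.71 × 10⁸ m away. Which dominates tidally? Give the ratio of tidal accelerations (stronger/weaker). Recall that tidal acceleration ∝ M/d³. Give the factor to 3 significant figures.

Europa, by a factor of ≈ 453

The tide-raising term goes as M/d³ (the gradient of a 1/d² field).
Amalthea: (2.08 × 10¹⁸) / (1.81 × 10⁸)³ = 3.508 × 10⁻⁷
Europa: (4.80 × 10²²) / (6.71 × 10⁸)³ = 1.589 × 10⁻⁴
Ratio (larger/smaller) = 453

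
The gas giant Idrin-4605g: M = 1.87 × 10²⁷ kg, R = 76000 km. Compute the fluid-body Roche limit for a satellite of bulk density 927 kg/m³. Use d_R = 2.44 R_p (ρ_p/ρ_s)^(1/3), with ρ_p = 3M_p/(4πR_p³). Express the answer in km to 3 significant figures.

ρ_p = 3M_p/(4πR_p³) = 3 × (1.87 × 10²⁷) / (4π × (7.60 × 10⁷ m)³) = 1020 kg/m³
d_R = 2.44 × 76000 km × (1020/927)^(1/3)
    = 1.91 × 10⁵ km

1.91 × 10⁵ km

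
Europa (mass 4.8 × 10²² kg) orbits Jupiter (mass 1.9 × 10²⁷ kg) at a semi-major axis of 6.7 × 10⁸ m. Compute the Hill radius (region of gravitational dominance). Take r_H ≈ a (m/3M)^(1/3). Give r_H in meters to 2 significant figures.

r_H ≈ a (m/3M)^(1/3)
    = (6.7 × 10⁸) × (4.8 × 10²² / (3 × 1.9 × 10²⁷))^(1/3)
    = 1.4 × 10⁷ m

1.4 × 10⁷ m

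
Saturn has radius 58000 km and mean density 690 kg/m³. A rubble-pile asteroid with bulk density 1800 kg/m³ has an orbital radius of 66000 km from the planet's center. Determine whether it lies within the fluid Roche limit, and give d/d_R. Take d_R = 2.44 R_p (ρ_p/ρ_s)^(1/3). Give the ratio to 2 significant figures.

d_R = 2.44 × (58000 km) × (690/1800)^(1/3) = 1.028 × 10⁵ km
d/d_R = (66000) / (1.028 × 10⁵) = 0.64
Since d/d_R < 1, the body is inside the Roche limit.

inside; d/d_R ≈ 0.64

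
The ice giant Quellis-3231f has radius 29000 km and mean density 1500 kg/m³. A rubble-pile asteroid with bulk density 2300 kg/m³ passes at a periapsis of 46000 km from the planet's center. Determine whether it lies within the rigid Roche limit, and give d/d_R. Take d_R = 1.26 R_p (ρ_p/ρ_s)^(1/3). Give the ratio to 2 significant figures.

d_R = 1.26 × (29000 km) × (1500/2300)^(1/3) = 31690 km
d/d_R = (46000) / (31690) = 1.5
Since d/d_R > 1, the body is outside the Roche limit.

outside; d/d_R ≈ 1.5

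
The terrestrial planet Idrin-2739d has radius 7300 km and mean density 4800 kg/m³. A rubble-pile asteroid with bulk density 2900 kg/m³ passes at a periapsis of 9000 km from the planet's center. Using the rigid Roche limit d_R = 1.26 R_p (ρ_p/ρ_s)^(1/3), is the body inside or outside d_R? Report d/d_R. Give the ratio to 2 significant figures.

d_R = 1.26 × (7300 km) × (4800/2900)^(1/3) = 10880 km
d/d_R = (9000) / (10880) = 0.83
Since d/d_R < 1, the body is inside the Roche limit.

inside; d/d_R ≈ 0.83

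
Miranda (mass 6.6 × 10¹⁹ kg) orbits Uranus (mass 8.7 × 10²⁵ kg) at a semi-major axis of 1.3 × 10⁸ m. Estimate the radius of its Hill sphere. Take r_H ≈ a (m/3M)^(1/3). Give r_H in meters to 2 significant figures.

8.2 × 10⁵ m

r_H ≈ a (m/3M)^(1/3)
    = (1.3 × 10⁸) × (6.6 × 10¹⁹ / (3 × 8.7 × 10²⁵))^(1/3)
    = 8.2 × 10⁵ m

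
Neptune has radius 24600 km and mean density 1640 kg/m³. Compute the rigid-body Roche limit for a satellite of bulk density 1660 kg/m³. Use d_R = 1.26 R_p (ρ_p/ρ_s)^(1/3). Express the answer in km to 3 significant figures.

30900 km

d_R = 1.26 × 24600 km × (1640/1660)^(1/3)
    = 30900 km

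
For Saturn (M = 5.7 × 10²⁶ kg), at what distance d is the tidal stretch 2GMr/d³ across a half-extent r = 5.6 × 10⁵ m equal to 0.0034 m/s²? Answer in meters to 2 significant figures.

2.3 × 10⁸ m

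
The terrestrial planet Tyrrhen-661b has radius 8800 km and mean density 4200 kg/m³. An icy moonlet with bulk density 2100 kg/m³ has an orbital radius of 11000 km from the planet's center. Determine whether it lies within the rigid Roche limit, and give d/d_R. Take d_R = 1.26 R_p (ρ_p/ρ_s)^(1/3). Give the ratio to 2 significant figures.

d_R = 1.26 × (8800 km) × (4200/2100)^(1/3) = 13970 km
d/d_R = (11000) / (13970) = 0.79
Since d/d_R < 1, the body is inside the Roche limit.

inside; d/d_R ≈ 0.79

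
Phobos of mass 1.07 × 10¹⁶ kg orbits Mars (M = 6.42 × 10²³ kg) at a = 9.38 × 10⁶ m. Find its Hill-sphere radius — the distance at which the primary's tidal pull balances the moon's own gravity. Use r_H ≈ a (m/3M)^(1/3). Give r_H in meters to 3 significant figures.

1.66 × 10⁴ m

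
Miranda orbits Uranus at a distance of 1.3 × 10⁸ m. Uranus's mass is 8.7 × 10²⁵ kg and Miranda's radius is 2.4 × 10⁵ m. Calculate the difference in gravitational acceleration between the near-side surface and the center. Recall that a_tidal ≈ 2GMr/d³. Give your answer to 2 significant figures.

1.3 × 10⁻³ m/s²

The tidal stretch is the gradient of GM/d² times the body's extent r, hence the 1/d³ dependence.
Δa = 2GMr/d³
   = 2 × (6.674 × 10⁻¹¹) × (8.7 × 10²⁵) × (2.4 × 10⁵) / (1.3 × 10⁸)³
   = 1.3 × 10⁻³ m/s²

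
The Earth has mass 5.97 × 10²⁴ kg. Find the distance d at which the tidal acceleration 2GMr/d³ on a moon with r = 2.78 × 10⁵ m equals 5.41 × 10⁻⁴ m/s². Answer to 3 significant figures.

7.43 × 10⁷ m

2GMr/d³ = a_tidal  ⇒  d = (2GMr / a_tidal)^(1/3)
d = (2 × 6.674×10⁻¹¹ × (5.97 × 10²⁴) × (2.78 × 10⁵) / (5.41 × 10⁻⁴))^(1/3)
  = 7.43 × 10⁷ m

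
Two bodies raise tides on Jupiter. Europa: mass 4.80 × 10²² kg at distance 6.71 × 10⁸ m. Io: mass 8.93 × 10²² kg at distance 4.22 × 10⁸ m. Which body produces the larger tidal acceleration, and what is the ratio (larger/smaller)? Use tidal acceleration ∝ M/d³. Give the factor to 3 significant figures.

The tide-raising term goes as M/d³ (the gradient of a 1/d² field).
Europa: (4.80 × 10²²) / (6.71 × 10⁸)³ = 1.589 × 10⁻⁴
Io: (8.93 × 10²²) / (4.22 × 10⁸)³ = 1.188 × 10⁻³
Ratio (larger/smaller) = 7.48

Io, by a factor of ≈ 7.48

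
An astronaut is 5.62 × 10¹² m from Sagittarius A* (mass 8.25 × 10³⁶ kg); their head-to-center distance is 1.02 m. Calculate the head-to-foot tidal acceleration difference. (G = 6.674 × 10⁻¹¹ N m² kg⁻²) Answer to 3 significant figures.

Δg = 4GMr/d³
   = 4 × (6.674 × 10⁻¹¹) × (8.25 × 10³⁶) × (1.02) / (5.62 × 10¹²)³
   = 1.27 × 10⁻¹¹ m/s²

1.27 × 10⁻¹¹ m/s²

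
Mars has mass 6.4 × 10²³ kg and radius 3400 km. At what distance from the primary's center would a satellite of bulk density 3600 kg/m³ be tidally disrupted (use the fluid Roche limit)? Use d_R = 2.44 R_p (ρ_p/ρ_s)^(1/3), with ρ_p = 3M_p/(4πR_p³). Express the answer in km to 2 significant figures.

8500 km

ρ_p = 3M_p/(4πR_p³) = 3 × (6.4 × 10²³) / (4π × (3.4 × 10⁶ m)³) = 3900 kg/m³
d_R = 2.44 × 3400 km × (3900/3600)^(1/3)
    = 8500 km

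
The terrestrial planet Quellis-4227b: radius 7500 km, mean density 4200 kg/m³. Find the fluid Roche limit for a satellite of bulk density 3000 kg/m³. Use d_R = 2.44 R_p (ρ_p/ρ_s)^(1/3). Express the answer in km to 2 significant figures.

d_R = 2.44 × 7500 km × (4200/3000)^(1/3)
    = 20000 km

20000 km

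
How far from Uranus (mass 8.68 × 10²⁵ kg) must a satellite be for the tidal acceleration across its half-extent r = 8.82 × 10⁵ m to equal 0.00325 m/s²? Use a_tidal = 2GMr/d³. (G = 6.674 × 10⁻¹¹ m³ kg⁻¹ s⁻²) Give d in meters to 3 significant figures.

1.47 × 10⁸ m

2GMr/d³ = a_tidal  ⇒  d = (2GMr / a_tidal)^(1/3)
d = (2 × 6.674×10⁻¹¹ × (8.68 × 10²⁵) × (8.82 × 10⁵) / (0.00325))^(1/3)
  = 1.47 × 10⁸ m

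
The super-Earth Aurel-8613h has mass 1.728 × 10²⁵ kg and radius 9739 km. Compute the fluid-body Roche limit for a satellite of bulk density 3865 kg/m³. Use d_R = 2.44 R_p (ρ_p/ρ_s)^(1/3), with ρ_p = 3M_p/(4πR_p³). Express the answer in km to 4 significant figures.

24940 km

ρ_p = 3M_p/(4πR_p³) = 3 × (1.728 × 10²⁵) / (4π × (9.739 × 10⁶ m)³) = 4466 kg/m³
d_R = 2.44 × 9739 km × (4466/3865)^(1/3)
    = 24940 km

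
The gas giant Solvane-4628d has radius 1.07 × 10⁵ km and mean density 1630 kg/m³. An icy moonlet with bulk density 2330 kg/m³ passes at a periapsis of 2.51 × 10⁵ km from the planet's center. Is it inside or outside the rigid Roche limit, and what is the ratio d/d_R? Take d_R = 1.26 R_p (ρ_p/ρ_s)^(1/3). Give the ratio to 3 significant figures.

outside; d/d_R ≈ 2.10

d_R = 1.26 × (1.07 × 10⁵ km) × (1630/2330)^(1/3) = 1.197 × 10⁵ km
d/d_R = (2.51 × 10⁵) / (1.197 × 10⁵) = 2.10
Since d/d_R > 1, the body is outside the Roche limit.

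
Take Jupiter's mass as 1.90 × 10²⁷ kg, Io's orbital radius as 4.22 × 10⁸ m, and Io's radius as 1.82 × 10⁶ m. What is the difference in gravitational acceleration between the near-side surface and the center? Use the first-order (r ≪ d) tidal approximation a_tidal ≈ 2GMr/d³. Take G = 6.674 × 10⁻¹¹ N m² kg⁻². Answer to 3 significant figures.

6.14 × 10⁻³ m/s²

Since r ≪ d, expand the inverse-square field across one radius to get the leading 2GMr/d³ term.
a_tidal = 2GMr/d³
        = 2 × (6.674 × 10⁻¹¹) × (1.90 × 10²⁷) × (1.82 × 10⁶) / (4.22 × 10⁸)³
        = 6.14 × 10⁻³ m/s²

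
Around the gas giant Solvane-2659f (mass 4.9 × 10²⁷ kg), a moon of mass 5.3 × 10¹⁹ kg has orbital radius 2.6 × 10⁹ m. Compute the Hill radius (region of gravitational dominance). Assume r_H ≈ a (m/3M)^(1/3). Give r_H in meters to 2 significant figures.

4.0 × 10⁶ m

r_H ≈ a (m/3M)^(1/3)
    = (2.6 × 10⁹) × (5.3 × 10¹⁹ / (3 × 4.9 × 10²⁷))^(1/3)
    = 4.0 × 10⁶ m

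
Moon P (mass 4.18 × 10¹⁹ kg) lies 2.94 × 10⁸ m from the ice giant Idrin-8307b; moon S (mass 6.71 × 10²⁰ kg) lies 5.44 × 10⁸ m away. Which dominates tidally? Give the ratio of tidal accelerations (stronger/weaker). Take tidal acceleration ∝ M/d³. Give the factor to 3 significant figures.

Moon S, by a factor of ≈ 2.53

Tidal stretch scales as M/d³; compute that for each body.
Moon P: (4.18 × 10¹⁹) / (2.94 × 10⁸)³ = 1.645 × 10⁻⁶
Moon S: (6.71 × 10²⁰) / (5.44 × 10⁸)³ = 4.168 × 10⁻⁶
Ratio (larger/smaller) = 2.53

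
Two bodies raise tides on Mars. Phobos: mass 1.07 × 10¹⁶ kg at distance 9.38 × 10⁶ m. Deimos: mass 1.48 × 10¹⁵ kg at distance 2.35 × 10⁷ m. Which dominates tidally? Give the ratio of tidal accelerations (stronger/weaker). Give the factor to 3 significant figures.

Phobos, by a factor of ≈ 114

Compare M/d³ for the two perturbers:
Phobos: (1.07 × 10¹⁶) / (9.38 × 10⁶)³ = 1.297 × 10⁻⁵
Deimos: (1.48 × 10¹⁵) / (2.35 × 10⁷)³ = 1.140 × 10⁻⁷
Ratio (larger/smaller) = 114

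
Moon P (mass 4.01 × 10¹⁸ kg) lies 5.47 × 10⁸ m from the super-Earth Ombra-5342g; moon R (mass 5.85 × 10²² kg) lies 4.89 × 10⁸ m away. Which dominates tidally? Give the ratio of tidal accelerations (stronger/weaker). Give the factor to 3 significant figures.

Moon R, by a factor of ≈ 20400

Tidal acceleration ∝ M/d³, so compare M/d³ for each.
Moon P: (4.01 × 10¹⁸) / (5.47 × 10⁸)³ = 2.450 × 10⁻⁸
Moon R: (5.85 × 10²²) / (4.89 × 10⁸)³ = 5.003 × 10⁻⁴
Ratio (larger/smaller) = 20400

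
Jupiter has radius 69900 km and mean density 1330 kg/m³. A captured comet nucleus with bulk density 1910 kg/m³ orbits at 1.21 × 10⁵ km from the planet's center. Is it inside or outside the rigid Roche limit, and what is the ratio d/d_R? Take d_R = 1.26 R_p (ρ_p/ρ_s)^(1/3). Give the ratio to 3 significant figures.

outside; d/d_R ≈ 1.55

d_R = 1.26 × (69900 km) × (1330/1910)^(1/3) = 78060 km
d/d_R = (1.21 × 10⁵) / (78060) = 1.55
Since d/d_R > 1, the body is outside the Roche limit.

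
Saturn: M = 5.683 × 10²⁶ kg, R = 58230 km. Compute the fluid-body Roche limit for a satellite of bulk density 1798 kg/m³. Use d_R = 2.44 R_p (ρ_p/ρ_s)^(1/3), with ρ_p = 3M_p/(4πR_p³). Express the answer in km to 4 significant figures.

ρ_p = 3M_p/(4πR_p³) = 3 × (5.683 × 10²⁶) / (4π × (5.823 × 10⁷ m)³) = 687.1 kg/m³
d_R = 2.44 × 58230 km × (687.1/1798)^(1/3)
    = 1.031 × 10⁵ km

1.031 × 10⁵ km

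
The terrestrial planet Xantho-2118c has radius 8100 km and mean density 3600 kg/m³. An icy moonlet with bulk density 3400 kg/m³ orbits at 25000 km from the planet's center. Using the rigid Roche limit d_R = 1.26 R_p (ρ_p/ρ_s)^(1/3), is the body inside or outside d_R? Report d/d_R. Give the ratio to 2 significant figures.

d_R = 1.26 × (8100 km) × (3600/3400)^(1/3) = 10400 km
d/d_R = (25000) / (10400) = 2.4
Since d/d_R > 1, the body is outside the Roche limit.

outside; d/d_R ≈ 2.4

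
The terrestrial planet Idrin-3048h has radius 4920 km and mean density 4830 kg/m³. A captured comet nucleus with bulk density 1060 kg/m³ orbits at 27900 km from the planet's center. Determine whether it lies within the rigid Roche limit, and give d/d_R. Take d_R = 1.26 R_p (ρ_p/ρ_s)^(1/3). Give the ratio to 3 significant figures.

outside; d/d_R ≈ 2.71

d_R = 1.26 × (4920 km) × (4830/1060)^(1/3) = 10280 km
d/d_R = (27900) / (10280) = 2.71
Since d/d_R > 1, the body is outside the Roche limit.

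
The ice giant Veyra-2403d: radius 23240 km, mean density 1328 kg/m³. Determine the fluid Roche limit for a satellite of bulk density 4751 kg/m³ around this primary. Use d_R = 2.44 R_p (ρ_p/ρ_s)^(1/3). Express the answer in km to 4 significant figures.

37080 km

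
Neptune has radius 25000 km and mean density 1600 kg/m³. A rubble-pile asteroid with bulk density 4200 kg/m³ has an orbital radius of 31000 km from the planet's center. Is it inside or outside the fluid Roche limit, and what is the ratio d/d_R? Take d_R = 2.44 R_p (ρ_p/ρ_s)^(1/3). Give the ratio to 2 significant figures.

d_R = 2.44 × (25000 km) × (1600/4200)^(1/3) = 44220 km
d/d_R = (31000) / (44220) = 0.70
Since d/d_R < 1, the body is inside the Roche limit.

inside; d/d_R ≈ 0.70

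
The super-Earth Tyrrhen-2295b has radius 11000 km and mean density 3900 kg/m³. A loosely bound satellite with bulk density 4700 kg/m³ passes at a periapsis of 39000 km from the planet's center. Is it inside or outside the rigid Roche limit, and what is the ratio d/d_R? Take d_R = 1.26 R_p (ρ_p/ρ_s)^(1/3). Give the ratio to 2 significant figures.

d_R = 1.26 × (11000 km) × (3900/4700)^(1/3) = 13020 km
d/d_R = (39000) / (13020) = 3.0
Since d/d_R > 1, the body is outside the Roche limit.

outside; d/d_R ≈ 3.0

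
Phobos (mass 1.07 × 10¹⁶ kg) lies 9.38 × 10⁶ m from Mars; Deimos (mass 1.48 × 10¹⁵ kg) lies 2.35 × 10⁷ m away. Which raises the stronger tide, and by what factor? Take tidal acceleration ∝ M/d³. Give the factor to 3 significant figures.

The tide-raising term goes as M/d³ (the gradient of a 1/d² field).
Phobos: (1.07 × 10¹⁶) / (9.38 × 10⁶)³ = 1.297 × 10⁻⁵
Deimos: (1.48 × 10¹⁵) / (2.35 × 10⁷)³ = 1.140 × 10⁻⁷
Ratio (larger/smaller) = 114

Phobos, by a factor of ≈ 114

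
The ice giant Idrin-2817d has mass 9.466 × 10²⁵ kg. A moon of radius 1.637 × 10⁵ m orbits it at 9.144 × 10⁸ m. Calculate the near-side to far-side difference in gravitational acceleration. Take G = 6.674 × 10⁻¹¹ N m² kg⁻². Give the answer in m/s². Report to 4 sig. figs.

Δa = 4GMr/d³
   = 4 × (6.674 × 10⁻¹¹) × (9.466 × 10²⁵) × (1.637 × 10⁵) / (9.144 × 10⁸)³
   = 5.411 × 10⁻⁶ m/s²

5.411 × 10⁻⁶ m/s²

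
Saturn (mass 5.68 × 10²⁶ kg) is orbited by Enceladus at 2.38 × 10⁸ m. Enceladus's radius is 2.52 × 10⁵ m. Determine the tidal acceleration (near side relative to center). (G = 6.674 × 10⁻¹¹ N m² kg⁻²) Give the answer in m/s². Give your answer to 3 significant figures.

a_tidal = 2GMr/d³
        = 2 × (6.674 × 10⁻¹¹) × (5.68 × 10²⁶) × (2.52 × 10⁵) / (2.38 × 10⁸)³
        = 1.42 × 10⁻³ m/s²

1.42 × 10⁻³ m/s²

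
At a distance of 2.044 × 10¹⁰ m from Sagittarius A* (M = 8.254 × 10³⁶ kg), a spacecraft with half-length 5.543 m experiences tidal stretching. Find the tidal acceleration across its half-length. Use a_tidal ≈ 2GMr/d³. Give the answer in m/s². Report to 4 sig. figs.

Δa = 2GMr/d³
   = 2 × (6.674 × 10⁻¹¹) × (8.254 × 10³⁶) × (5.543) / (2.044 × 10¹⁰)³
   = 7.151 × 10⁻⁴ m/s²

7.151 × 10⁻⁴ m/s²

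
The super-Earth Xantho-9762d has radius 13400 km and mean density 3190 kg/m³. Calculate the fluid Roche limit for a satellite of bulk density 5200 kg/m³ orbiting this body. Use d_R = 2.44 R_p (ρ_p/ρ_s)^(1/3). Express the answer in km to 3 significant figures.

d_R = 2.44 × 13400 km × (3190/5200)^(1/3)
    = 27800 km

27800 km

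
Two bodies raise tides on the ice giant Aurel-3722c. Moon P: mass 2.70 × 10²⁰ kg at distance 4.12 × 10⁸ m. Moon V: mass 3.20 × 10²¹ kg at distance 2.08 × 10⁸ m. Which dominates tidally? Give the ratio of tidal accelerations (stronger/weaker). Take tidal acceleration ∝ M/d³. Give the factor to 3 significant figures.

Moon V, by a factor of ≈ 92.1

Tidal stretch scales as M/d³; compute that for each body.
Moon P: (2.70 × 10²⁰) / (4.12 × 10⁸)³ = 3.861 × 10⁻⁶
Moon V: (3.20 × 10²¹) / (2.08 × 10⁸)³ = 3.556 × 10⁻⁴
Ratio (larger/smaller) = 92.1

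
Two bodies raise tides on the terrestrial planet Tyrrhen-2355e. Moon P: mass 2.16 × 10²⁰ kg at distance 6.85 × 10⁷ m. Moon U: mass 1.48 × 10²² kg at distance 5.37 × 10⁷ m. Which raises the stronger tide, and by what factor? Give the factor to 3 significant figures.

Compare M/d³ for the two perturbers:
Moon P: (2.16 × 10²⁰) / (6.85 × 10⁷)³ = 6.720 × 10⁻⁴
Moon U: (1.48 × 10²²) / (5.37 × 10⁷)³ = 9.557 × 10⁻²
Ratio (larger/smaller) = 142

Moon U, by a factor of ≈ 142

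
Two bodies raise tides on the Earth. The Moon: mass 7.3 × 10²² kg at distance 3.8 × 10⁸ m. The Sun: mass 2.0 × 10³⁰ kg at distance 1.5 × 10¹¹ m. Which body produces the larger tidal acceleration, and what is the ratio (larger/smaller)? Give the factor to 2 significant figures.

Tidal acceleration ∝ M/d³, so compare M/d³ for each.
The Moon: (7.3 × 10²²) / (3.8 × 10⁸)³ = 1.330 × 10⁻³
The Sun: (2.0 × 10³⁰) / (1.5 × 10¹¹)³ = 5.926 × 10⁻⁴
Ratio (larger/smaller) = 2.2

The Moon, by a factor of ≈ 2.2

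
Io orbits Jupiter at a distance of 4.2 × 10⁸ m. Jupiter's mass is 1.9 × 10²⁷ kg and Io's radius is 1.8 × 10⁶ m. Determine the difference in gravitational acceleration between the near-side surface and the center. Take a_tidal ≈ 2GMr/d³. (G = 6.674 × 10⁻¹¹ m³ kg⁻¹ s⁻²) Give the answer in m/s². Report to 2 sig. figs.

Δa = 2GMr/d³
   = 2 × (6.674 × 10⁻¹¹) × (1.9 × 10²⁷) × (1.8 × 10⁶) / (4.2 × 10⁸)³
   = 6.2 × 10⁻³ m/s²

6.2 × 10⁻³ m/s²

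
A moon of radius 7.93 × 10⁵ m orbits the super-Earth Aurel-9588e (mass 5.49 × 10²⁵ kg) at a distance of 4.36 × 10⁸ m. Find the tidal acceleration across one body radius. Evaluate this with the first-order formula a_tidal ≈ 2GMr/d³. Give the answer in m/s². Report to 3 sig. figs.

Δa = 2GMr/d³
   = 2 × (6.674 × 10⁻¹¹) × (5.49 × 10²⁵) × (7.93 × 10⁵) / (4.36 × 10⁸)³
   = 7.01 × 10⁻⁵ m/s²

7.01 × 10⁻⁵ m/s²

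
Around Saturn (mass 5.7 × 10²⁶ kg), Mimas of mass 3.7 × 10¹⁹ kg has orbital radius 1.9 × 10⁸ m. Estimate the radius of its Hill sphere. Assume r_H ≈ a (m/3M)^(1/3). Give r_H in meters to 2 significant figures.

5.3 × 10⁵ m

r_H ≈ a (m/3M)^(1/3)
    = (1.9 × 10⁸) × (3.7 × 10¹⁹ / (3 × 5.7 × 10²⁶))^(1/3)
    = 5.3 × 10⁵ m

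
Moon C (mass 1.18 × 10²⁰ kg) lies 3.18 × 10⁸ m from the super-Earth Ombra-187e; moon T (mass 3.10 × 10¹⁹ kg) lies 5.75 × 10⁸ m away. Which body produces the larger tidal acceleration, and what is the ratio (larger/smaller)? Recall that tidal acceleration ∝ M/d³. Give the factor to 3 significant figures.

Tidal stretch scales as M/d³; compute that for each body.
Moon C: (1.18 × 10²⁰) / (3.18 × 10⁸)³ = 3.669 × 10⁻⁶
Moon T: (3.10 × 10¹⁹) / (5.75 × 10⁸)³ = 1.631 × 10⁻⁷
Ratio (larger/smaller) = 22.5

Moon C, by a factor of ≈ 22.5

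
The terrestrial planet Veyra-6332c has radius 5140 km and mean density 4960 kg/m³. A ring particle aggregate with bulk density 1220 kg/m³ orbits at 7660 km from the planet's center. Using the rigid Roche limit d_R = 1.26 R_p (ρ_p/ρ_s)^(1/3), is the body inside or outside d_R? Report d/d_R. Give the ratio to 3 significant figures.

inside; d/d_R ≈ 0.741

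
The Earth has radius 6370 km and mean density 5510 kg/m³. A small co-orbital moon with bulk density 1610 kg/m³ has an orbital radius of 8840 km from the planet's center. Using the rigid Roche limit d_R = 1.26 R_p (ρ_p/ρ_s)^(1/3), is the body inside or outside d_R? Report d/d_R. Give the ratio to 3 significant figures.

inside; d/d_R ≈ 0.731

d_R = 1.26 × (6370 km) × (5510/1610)^(1/3) = 12100 km
d/d_R = (8840) / (12100) = 0.731
Since d/d_R < 1, the body is inside the Roche limit.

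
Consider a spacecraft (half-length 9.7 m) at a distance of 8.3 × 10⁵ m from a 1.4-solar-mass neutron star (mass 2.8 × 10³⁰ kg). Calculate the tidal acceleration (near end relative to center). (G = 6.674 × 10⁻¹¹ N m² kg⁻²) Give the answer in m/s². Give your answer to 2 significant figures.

Δg = 2GMr/d³
   = 2 × (6.674 × 10⁻¹¹) × (2.8 × 10³⁰) × (9.7) / (8.3 × 10⁵)³
   = 6.3 × 10³ m/s²

6.3 × 10³ m/s²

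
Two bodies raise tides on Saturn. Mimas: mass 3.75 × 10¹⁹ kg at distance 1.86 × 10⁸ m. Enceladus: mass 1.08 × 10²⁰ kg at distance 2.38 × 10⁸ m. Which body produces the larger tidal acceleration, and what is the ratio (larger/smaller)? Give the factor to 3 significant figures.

Enceladus, by a factor of ≈ 1.37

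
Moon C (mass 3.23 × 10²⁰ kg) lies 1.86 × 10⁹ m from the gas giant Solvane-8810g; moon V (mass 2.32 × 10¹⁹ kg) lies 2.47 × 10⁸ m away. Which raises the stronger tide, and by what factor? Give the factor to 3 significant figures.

Moon V, by a factor of ≈ 30.7

Tidal acceleration ∝ M/d³, so compare M/d³ for each.
Moon C: (3.23 × 10²⁰) / (1.86 × 10⁹)³ = 5.020 × 10⁻⁸
Moon V: (2.32 × 10¹⁹) / (2.47 × 10⁸)³ = 1.540 × 10⁻⁶
Ratio (larger/smaller) = 30.7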